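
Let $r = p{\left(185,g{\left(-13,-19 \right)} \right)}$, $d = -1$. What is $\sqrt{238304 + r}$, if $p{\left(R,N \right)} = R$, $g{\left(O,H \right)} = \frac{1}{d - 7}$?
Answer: $\sqrt{238489} \approx 488.35$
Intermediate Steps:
$g{\left(O,H \right)} = - \frac{1}{8}$ ($g{\left(O,H \right)} = \frac{1}{-1 - 7} = \frac{1}{-8} = - \frac{1}{8}$)
$r = 185$
$\sqrt{238304 + r} = \sqrt{238304 + 185} = \sqrt{238489}$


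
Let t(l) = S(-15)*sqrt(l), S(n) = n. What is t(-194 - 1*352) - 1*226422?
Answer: -226422 - 15*I*sqrt(546) ≈ -2.2642e+5 - 350.5*I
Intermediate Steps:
t(l) = -15*sqrt(l)
t(-194 - 1*352) - 1*226422 = -15*sqrt(-194 - 1*352) - 1*226422 = -15*sqrt(-194 - 352) - 226422 = -15*I*sqrt(546) - 226422 = -226422 - 15*I*sqrt(546)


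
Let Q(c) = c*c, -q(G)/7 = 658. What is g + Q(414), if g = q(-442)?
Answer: 166790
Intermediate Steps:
q(G) = -4606 (q(G) = -7*658 = -4606)
g = -4606
Q(c) = c**2
g + Q(414) = -4606 + 414**2 = -4606 + 171396 = 166790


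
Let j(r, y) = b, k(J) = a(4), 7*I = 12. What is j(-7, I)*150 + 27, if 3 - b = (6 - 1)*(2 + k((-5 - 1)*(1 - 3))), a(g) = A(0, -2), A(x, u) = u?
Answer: 477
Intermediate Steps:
I = 12/7 (I = (⅐)*12 = 12/7 ≈ 1.7143)
a(g) = -2
k(J) = -2
b = 3 (b = 3 - (6 - 1)*(2 - 2) = 3 - 5*0 = 3 - 1*0 = 3 + 0 = 3)
j(r, y) = 3
j(-7, I)*150 + 27 = 3*150 + 27 = 450 + 27 = 477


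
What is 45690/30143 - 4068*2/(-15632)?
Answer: 119933691/58899422 ≈ 2.0362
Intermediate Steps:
45690/30143 - 4068*2/(-15632) = 45690*(1/30143) - 8136*(-1/15632) = 45690/30143 + 1017/1954 = 119933691/58899422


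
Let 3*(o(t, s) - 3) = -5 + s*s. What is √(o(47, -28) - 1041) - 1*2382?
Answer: -2382 + I*√7005/3 ≈ -2382.0 + 27.899*I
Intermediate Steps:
o(t, s) = 4/3 + s²/3 (o(t, s) = 3 + (-5 + s*s)/3 = 3 + (-5 + s²)/3 = 3 + (-5/3 + s²/3) = 4/3 + s²/3)
√(o(47, -28) - 1041) - 1*2382 = √((4/3 + (⅓)*(-28)²) - 1041) - 1*2382 = √((4/3 + (⅓)*784) - 1041) - 2382 = √((4/3 + 784/3) - 1041) - 2382 = √(788/3 - 1041) - 2382 = √(-2335/3) - 2382 = I*√7005/3 - 2382 = -2382 + I*√7005/3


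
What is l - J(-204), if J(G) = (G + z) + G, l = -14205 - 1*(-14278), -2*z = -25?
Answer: 937/2 ≈ 468.50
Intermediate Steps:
z = 25/2 (z = -1/2*(-25) = 25/2 ≈ 12.500)
l = 73 (l = -14205 + 14278 = 73)
J(G) = 25/2 + 2*G (J(G) = (G + 25/2) + G = (25/2 + G) + G = 25/2 + 2*G)
l - J(-204) = 73 - (25/2 + 2*(-204)) = 73 - (25/2 - 408) = 73 - 1*(-791/2) = 73 + 791/2 = 937/2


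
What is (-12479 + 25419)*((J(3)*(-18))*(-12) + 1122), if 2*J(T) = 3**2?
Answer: 27096360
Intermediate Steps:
J(T) = 9/2 (J(T) = (1/2)*3**2 = (1/2)*9 = 9/2)
(-12479 + 25419)*((J(3)*(-18))*(-12) + 1122) = (-12479 + 25419)*(((9/2)*(-18))*(-12) + 1122) = 12940*(-81*(-12) + 1122) = 12940*(972 + 1122) = 12940*2094 = 27096360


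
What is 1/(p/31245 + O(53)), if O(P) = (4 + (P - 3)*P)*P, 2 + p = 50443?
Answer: 31245/4395034631 ≈ 7.1092e-6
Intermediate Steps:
p = 50441 (p = -2 + 50443 = 50441)
O(P) = P*(4 + P*(-3 + P)) (O(P) = (4 + (-3 + P)*P)*P = (4 + P*(-3 + P))*P = P*(4 + P*(-3 + P)))
1/(p/31245 + O(53)) = 1/(50441/31245 + 53*(4 + 53**2 - 3*53)) = 1/(50441*(1/31245) + 53*(4 + 2809 - 159)) = 1/(50441/31245 + 53*2654) = 1/(50441/31245 + 140662) = 1/(4395034631/31245) = 31245/4395034631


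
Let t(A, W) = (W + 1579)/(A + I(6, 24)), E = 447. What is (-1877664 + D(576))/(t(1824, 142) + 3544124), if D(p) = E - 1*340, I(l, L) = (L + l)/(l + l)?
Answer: -623519611/1176971674 ≈ -0.52977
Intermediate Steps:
I(l, L) = (L + l)/(2*l) (I(l, L) = (L + l)/((2*l)) = (L + l)*(1/(2*l)) = (L + l)/(2*l))
t(A, W) = (1579 + W)/(5/2 + A) (t(A, W) = (W + 1579)/(A + (½)*(24 + 6)/6) = (1579 + W)/(A + (½)*(⅙)*30) = (1579 + W)/(A + 5/2) = (1579 + W)/(5/2 + A))
D(p) = 107 (D(p) = 447 - 1*340 = 447 - 340 = 107)
(-1877664 + D(576))/(t(1824, 142) + 3544124) = (-1877664 + 107)/(2*(1579 + 142)/(5 + 2*1824) + 3544124) = -1877557/(2*1721/(5 + 3648) + 3544124) = -1877557/(2*1721/3653 + 3544124) = -1877557/(2*(1/3653)*1721 + 3544124) = -1877557/(3442/3653 + 3544124) = -1877557/12946688414/3653 = -1877557*3653/12946688414 = -623519611/1176971674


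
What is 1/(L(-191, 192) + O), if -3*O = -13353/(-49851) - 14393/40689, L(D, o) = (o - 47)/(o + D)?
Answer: 676129113/98058075299 ≈ 0.0068952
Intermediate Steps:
L(D, o) = (-47 + o)/(D + o)
O = 19353914/676129113 (O = -(-13353/(-49851) - 14393/40689)/3 = -(-13353*(-1/49851) - 14393*1/40689)/3 = -(4451/16617 - 14393/40689)/3 = -⅓*(-19353914/225376371) = 19353914/676129113 ≈ 0.028625)
1/(L(-191, 192) + O) = 1/((-47 + 192)/(-191 + 192) + 19353914/676129113) = 1/(145/1 + 19353914/676129113) = 1/(1*145 + 19353914/676129113) = 1/(145 + 19353914/676129113) = 1/(98058075299/676129113) = 676129113/98058075299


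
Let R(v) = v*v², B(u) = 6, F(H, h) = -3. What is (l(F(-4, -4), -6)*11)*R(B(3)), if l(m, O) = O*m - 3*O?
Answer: 85536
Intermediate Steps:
l(m, O) = -3*O + O*m
R(v) = v³
(l(F(-4, -4), -6)*11)*R(B(3)) = (-6*(-3 - 3)*11)*6³ = (-6*(-6)*11)*216 = (36*11)*216 = 396*216 = 85536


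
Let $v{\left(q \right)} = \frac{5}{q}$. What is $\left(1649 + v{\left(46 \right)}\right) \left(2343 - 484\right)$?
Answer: $\frac{141021881}{46} \approx 3.0657 \cdot 10^{6}$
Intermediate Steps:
$\left(1649 + v{\left(46 \right)}\right) \left(2343 - 484\right) = \left(1649 + \frac{5}{46}\right) \left(2343 - 484\right) = \left(1649 + 5 \cdot \frac{1}{46}\right) 1859 = \left(1649 + \frac{5}{46}\right) 1859 = \frac{75859}{46} \cdot 1859 = \frac{141021881}{46}$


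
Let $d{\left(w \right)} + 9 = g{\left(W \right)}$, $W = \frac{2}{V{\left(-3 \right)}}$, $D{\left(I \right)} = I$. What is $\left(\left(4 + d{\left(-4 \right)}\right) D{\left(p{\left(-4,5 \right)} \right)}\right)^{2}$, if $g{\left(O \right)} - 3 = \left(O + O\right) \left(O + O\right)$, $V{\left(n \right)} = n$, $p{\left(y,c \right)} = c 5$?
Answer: $\frac{2500}{81} \approx 30.864$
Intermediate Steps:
$p{\left(y,c \right)} = 5 c$
$W = - \frac{2}{3}$ ($W = \frac{2}{-3} = 2 \left(- \frac{1}{3}\right) = - \frac{2}{3} \approx -0.66667$)
$g{\left(O \right)} = 3 + 4 O^{2}$ ($g{\left(O \right)} = 3 + \left(O + O\right) \left(O + O\right) = 3 + 2 O 2 O = 3 + 4 O^{2}$)
$d{\left(w \right)} = - \frac{38}{9}$ ($d{\left(w \right)} = -9 + \left(3 + 4 \left(- \frac{2}{3}\right)^{2}\right) = -9 + \left(3 + 4 \cdot \frac{4}{9}\right) = -9 + \left(3 + \frac{16}{9}\right) = -9 + \frac{43}{9} = - \frac{38}{9}$)
$\left(\left(4 + d{\left(-4 \right)}\right) D{\left(p{\left(-4,5 \right)} \right)}\right)^{2} = \left(\left(4 - \frac{38}{9}\right) 5 \cdot 5\right)^{2} = \left(\left(- \frac{2}{9}\right) 25\right)^{2} = \left(- \frac{50}{9}\right)^{2} = \frac{2500}{81}$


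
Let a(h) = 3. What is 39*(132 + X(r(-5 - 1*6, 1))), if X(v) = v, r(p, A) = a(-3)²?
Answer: 5499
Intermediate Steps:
r(p, A) = 9 (r(p, A) = 3² = 9)
39*(132 + X(r(-5 - 1*6, 1))) = 39*(132 + 9) = 39*141 = 5499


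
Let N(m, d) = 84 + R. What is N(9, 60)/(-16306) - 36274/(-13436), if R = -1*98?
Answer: 147917987/54771854 ≈ 2.7006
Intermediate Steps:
R = -98
N(m, d) = -14 (N(m, d) = 84 - 98 = -14)
N(9, 60)/(-16306) - 36274/(-13436) = -14/(-16306) - 36274/(-13436) = -14*(-1/16306) - 36274*(-1/13436) = 7/8153 + 18137/6718 = 147917987/54771854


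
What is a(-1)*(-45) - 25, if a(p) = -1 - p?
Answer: -25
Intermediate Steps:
a(-1)*(-45) - 25 = (-1 - 1*(-1))*(-45) - 25 = (-1 + 1)*(-45) - 25 = 0*(-45) - 25 = 0 - 25 = -25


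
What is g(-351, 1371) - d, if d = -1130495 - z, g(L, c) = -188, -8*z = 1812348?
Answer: 1807527/2 ≈ 9.0376e+5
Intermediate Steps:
z = -453087/2 (z = -⅛*1812348 = -453087/2 ≈ -2.2654e+5)
d = -1807903/2 (d = -1130495 - 1*(-453087/2) = -1130495 + 453087/2 = -1807903/2 ≈ -9.0395e+5)
g(-351, 1371) - d = -188 - 1*(-1807903/2) = -188 + 1807903/2 = 1807527/2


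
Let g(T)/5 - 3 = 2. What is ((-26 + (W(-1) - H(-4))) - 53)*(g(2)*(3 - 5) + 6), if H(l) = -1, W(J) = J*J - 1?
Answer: 3432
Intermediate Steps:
W(J) = -1 + J**2 (W(J) = J**2 - 1 = -1 + J**2)
g(T) = 25 (g(T) = 15 + 5*2 = 15 + 10 = 25)
((-26 + (W(-1) - H(-4))) - 53)*(g(2)*(3 - 5) + 6) = ((-26 + ((-1 + (-1)**2) - 1*(-1))) - 53)*(25*(3 - 5) + 6) = ((-26 + ((-1 + 1) + 1)) - 53)*(25*(-2) + 6) = ((-26 + (0 + 1)) - 53)*(-50 + 6) = ((-26 + 1) - 53)*(-44) = (-25 - 53)*(-44) = -78*(-44) = 3432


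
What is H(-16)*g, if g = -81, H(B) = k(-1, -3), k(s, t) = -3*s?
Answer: -243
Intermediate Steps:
H(B) = 3 (H(B) = -3*(-1) = 3)
H(-16)*g = 3*(-81) = -243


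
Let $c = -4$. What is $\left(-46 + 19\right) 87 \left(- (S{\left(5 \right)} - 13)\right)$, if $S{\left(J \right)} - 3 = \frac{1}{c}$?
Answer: $- \frac{96309}{4} \approx -24077.0$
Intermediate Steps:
$S{\left(J \right)} = \frac{11}{4}$ ($S{\left(J \right)} = 3 + \frac{1}{-4} = 3 - \frac{1}{4} = \frac{11}{4}$)
$\left(-46 + 19\right) 87 \left(- (S{\left(5 \right)} - 13)\right) = \left(-46 + 19\right) 87 \left(- (\frac{11}{4} - 13)\right) = \left(-27\right) 87 \left(- (\frac{11}{4} - 13)\right) = - 2349 \left(\left(-1\right) \left(- \frac{41}{4}\right)\right) = \left(-2349\right) \frac{41}{4} = - \frac{96309}{4}$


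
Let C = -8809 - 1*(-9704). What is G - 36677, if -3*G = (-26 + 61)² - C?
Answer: -36787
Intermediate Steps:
C = 895 (C = -8809 + 9704 = 895)
G = -110 (G = -((-26 + 61)² - 1*895)/3 = -(35² - 895)/3 = -(1225 - 895)/3 = -⅓*330 = -110)
G - 36677 = -110 - 36677 = -36787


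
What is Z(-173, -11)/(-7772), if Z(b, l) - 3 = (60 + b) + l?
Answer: 121/7772 ≈ 0.015569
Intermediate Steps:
Z(b, l) = 63 + b + l (Z(b, l) = 3 + ((60 + b) + l) = 3 + (60 + b + l) = 63 + b + l)
Z(-173, -11)/(-7772) = (63 - 173 - 11)/(-7772) = -121*(-1/7772) = 121/7772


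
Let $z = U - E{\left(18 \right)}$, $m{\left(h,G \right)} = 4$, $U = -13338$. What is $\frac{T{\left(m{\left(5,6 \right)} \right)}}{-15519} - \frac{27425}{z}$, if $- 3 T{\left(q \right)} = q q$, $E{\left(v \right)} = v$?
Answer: $\frac{2895781}{1410012} \approx 2.0537$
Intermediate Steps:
$T{\left(q \right)} = - \frac{q^{2}}{3}$ ($T{\left(q \right)} = - \frac{q q}{3} = - \frac{q^{2}}{3}$)
$z = -13356$ ($z = -13338 - 18 = -13356$)
$\frac{T{\left(m{\left(5,6 \right)} \right)}}{-15519} - \frac{27425}{z} = \frac{\left(- \frac{1}{3}\right) 4^{2}}{-15519} - \frac{27425}{-13356} = \left(- \frac{1}{3}\right) 16 \left(- \frac{1}{15519}\right) - - \frac{27425}{13356} = \left(- \frac{16}{3}\right) \left(- \frac{1}{15519}\right) + \frac{27425}{13356} = \frac{16}{46557} + \frac{27425}{13356} = \frac{2895781}{1410012}$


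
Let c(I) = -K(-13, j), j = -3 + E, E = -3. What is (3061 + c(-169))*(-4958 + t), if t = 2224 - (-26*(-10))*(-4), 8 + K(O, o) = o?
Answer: -5209050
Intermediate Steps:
j = -6 (j = -3 - 3 = -6)
K(O, o) = -8 + o
c(I) = 14 (c(I) = -(-8 - 6) = -1*(-14) = 14)
t = 3264 (t = 2224 - 260*(-4) = 2224 - 1*(-1040) = 2224 + 1040 = 3264)
(3061 + c(-169))*(-4958 + t) = (3061 + 14)*(-4958 + 3264) = 3075*(-1694) = -5209050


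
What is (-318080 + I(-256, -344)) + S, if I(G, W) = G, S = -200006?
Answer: -518342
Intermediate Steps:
(-318080 + I(-256, -344)) + S = (-318080 - 256) - 200006 = -318336 - 200006 = -518342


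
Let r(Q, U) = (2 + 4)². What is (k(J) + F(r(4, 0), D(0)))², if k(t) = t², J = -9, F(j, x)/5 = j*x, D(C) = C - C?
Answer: 6561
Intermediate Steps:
r(Q, U) = 36 (r(Q, U) = 6² = 36)
D(C) = 0
F(j, x) = 5*j*x (F(j, x) = 5*(j*x) = 5*j*x)
(k(J) + F(r(4, 0), D(0)))² = ((-9)² + 5*36*0)² = (81 + 0)² = 81² = 6561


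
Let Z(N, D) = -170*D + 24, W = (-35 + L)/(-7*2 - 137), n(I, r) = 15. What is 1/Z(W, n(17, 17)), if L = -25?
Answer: -1/2526 ≈ -0.00039588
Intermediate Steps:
W = 60/151 (W = (-35 - 25)/(-7*2 - 137) = -60/(-14 - 137) = -60/(-151) = -60*(-1/151) = 60/151 ≈ 0.39735)
Z(N, D) = 24 - 170*D
1/Z(W, n(17, 17)) = 1/(24 - 170*15) = 1/(24 - 2550) = 1/(-2526) = -1/2526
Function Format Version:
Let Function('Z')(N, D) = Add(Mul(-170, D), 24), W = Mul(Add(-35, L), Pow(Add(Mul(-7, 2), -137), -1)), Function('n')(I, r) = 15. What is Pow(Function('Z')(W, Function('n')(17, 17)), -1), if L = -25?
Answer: Rational(-1, 2526) ≈ -0.00039588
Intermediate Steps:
W = Rational(60, 151) (W = Mul(Add(-35, -25), Pow(Add(Mul(-7, 2), -137), -1)) = Mul(-60, Pow(Add(-14, -137), -1)) = Mul(-60, Pow(-151, -1)) = Mul(-60, Rational(-1, 151)) = Rational(60, 151) ≈ 0.39735)
Function('Z')(N, D) = Add(24, Mul(-170, D))
Pow(Function('Z')(W, Function('n')(17, 17)), -1) = Pow(Add(24, Mul(-170, 15)), -1) = Pow(Add(24, -2550), -1) = Pow(-2526, -1) = Rational(-1, 2526)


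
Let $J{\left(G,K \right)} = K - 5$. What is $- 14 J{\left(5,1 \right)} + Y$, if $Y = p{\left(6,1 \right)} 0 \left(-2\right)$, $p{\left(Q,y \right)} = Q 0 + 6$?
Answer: $56$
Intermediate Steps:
$p{\left(Q,y \right)} = 6$ ($p{\left(Q,y \right)} = 0 + 6 = 6$)
$Y = 0$ ($Y = 6 \cdot 0 \left(-2\right) = 0 \left(-2\right) = 0$)
$J{\left(G,K \right)} = -5 + K$
$- 14 J{\left(5,1 \right)} + Y = - 14 \left(-5 + 1\right) + 0 = \left(-14\right) \left(-4\right) + 0 = 56 + 0 = 56$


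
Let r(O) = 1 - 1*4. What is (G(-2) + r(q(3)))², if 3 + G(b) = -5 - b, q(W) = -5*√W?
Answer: 81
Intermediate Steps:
G(b) = -8 - b (G(b) = -3 + (-5 - b) = -8 - b)
r(O) = -3 (r(O) = 1 - 4 = -3)
(G(-2) + r(q(3)))² = ((-8 - 1*(-2)) - 3)² = ((-8 + 2) - 3)² = (-6 - 3)² = (-9)² = 81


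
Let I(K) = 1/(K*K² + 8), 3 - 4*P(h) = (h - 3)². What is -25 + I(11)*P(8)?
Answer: -66961/2678 ≈ -25.004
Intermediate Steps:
P(h) = ¾ - (-3 + h)²/4 (P(h) = ¾ - (h - 3)²/4 = ¾ - (-3 + h)²/4)
I(K) = 1/(8 + K³) (I(K) = 1/(K³ + 8) = 1/(8 + K³))
-25 + I(11)*P(8) = -25 + (¾ - (-3 + 8)²/4)/(8 + 11³) = -25 + (¾ - ¼*5²)/(8 + 1331) = -25 + (¾ - ¼*25)/1339 = -25 + (¾ - 25/4)/1339 = -25 + (1/1339)*(-11/2) = -25 - 11/2678 = -66961/2678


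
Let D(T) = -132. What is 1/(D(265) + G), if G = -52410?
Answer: -1/52542 ≈ -1.9032e-5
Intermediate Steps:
1/(D(265) + G) = 1/(-132 - 52410) = 1/(-52542) = -1/52542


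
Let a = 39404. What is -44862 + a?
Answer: -5458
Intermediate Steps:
-44862 + a = -44862 + 39404 = -5458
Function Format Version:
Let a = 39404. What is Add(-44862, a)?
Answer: -5458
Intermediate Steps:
Add(-44862, a) = Add(-44862, 39404) = -5458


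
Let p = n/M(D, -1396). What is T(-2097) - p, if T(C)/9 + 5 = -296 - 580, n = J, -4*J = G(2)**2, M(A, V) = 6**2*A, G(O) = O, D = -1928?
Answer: -550336033/69408 ≈ -7929.0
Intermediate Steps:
M(A, V) = 36*A
J = -1 (J = -1/4*2**2 = -1/4*4 = -1)
n = -1
T(C) = -7929 (T(C) = -45 + 9*(-296 - 580) = -45 + 9*(-876) = -45 - 7884 = -7929)
p = 1/69408 (p = -1/(36*(-1928)) = -1/(-69408) = -1*(-1/69408) = 1/69408 ≈ 1.4408e-5)
T(-2097) - p = -7929 - 1*1/69408 = -7929 - 1/69408 = -550336033/69408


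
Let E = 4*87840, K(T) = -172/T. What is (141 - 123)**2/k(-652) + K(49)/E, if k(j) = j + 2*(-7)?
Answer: -77476471/159253920 ≈ -0.48650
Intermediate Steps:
k(j) = -14 + j (k(j) = j - 14 = -14 + j)
E = 351360
(141 - 123)**2/k(-652) + K(49)/E = (141 - 123)**2/(-14 - 652) - 172/49/351360 = 18**2/(-666) - 172*1/49*(1/351360) = 324*(-1/666) - 172/49*1/351360 = -18/37 - 43/4304160 = -77476471/159253920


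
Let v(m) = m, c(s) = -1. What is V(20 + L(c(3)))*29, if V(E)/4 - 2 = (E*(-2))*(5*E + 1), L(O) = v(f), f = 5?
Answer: -730568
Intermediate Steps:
L(O) = 5
V(E) = 8 - 8*E*(1 + 5*E) (V(E) = 8 + 4*((E*(-2))*(5*E + 1)) = 8 + 4*((-2*E)*(1 + 5*E)) = 8 + 4*(-2*E*(1 + 5*E)) = 8 - 8*E*(1 + 5*E))
V(20 + L(c(3)))*29 = (8 - 40*(20 + 5)² - 8*(20 + 5))*29 = (8 - 40*25² - 8*25)*29 = (8 - 40*625 - 200)*29 = (8 - 25000 - 200)*29 = -25192*29 = -730568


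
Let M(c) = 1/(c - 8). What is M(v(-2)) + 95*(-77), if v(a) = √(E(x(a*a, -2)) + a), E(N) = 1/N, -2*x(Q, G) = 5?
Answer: -607155/83 - I*√15/166 ≈ -7315.1 - 0.023331*I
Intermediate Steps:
x(Q, G) = -5/2 (x(Q, G) = -½*5 = -5/2)
v(a) = √(-⅖ + a) (v(a) = √(1/(-5/2) + a) = √(-⅖ + a))
M(c) = 1/(-8 + c)
M(v(-2)) + 95*(-77) = 1/(-8 + √(-10 + 25*(-2))/5) + 95*(-77) = 1/(-8 + √(-10 - 50)/5) - 7315 = 1/(-8 + √(-60)/5) - 7315 = 1/(-8 + (2*I*√15)/5) - 7315 = 1/(-8 + 2*I*√15/5) - 7315 = -7315 + 1/(-8 + 2*I*√15/5)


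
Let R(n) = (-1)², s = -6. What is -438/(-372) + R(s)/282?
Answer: 5162/4371 ≈ 1.1810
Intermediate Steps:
R(n) = 1
-438/(-372) + R(s)/282 = -438/(-372) + 1/282 = -438*(-1/372) + 1*(1/282) = 73/62 + 1/282 = 5162/4371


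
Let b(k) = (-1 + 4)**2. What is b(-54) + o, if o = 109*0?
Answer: 9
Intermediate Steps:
b(k) = 9 (b(k) = 3**2 = 9)
o = 0
b(-54) + o = 9 + 0 = 9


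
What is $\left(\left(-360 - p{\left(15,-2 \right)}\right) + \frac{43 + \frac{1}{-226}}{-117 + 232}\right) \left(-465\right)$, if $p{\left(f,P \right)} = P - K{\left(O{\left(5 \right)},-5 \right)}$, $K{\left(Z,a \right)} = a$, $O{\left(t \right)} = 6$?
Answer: $\frac{876492729}{5198} \approx 1.6862 \cdot 10^{5}$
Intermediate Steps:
$p{\left(f,P \right)} = 5 + P$ ($p{\left(f,P \right)} = P - -5 = P + 5 = 5 + P$)
$\left(\left(-360 - p{\left(15,-2 \right)}\right) + \frac{43 + \frac{1}{-226}}{-117 + 232}\right) \left(-465\right) = \left(\left(-360 - \left(5 - 2\right)\right) + \frac{43 + \frac{1}{-226}}{-117 + 232}\right) \left(-465\right) = \left(\left(-360 - 3\right) + \frac{43 - \frac{1}{226}}{115}\right) \left(-465\right) = \left(\left(-360 - 3\right) + \frac{9717}{226} \cdot \frac{1}{115}\right) \left(-465\right) = \left(-363 + \frac{9717}{25990}\right) \left(-465\right) = \left(- \frac{9424653}{25990}\right) \left(-465\right) = \frac{876492729}{5198}$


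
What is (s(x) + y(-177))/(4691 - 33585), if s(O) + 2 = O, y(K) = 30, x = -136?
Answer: 54/14447 ≈ 0.0037378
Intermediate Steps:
s(O) = -2 + O
(s(x) + y(-177))/(4691 - 33585) = ((-2 - 136) + 30)/(4691 - 33585) = (-138 + 30)/(-28894) = -108*(-1/28894) = 54/14447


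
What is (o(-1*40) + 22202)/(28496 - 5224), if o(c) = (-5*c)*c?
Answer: 7101/11636 ≈ 0.61026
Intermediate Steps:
o(c) = -5*c**2
(o(-1*40) + 22202)/(28496 - 5224) = (-5*(-1*40)**2 + 22202)/(28496 - 5224) = (-5*(-40)**2 + 22202)/23272 = (-5*1600 + 22202)*(1/23272) = (-8000 + 22202)*(1/23272) = 14202*(1/23272) = 7101/11636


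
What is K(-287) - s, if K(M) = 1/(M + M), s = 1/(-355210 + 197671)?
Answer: -156965/90427386 ≈ -0.0017358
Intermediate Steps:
s = -1/157539 (s = 1/(-157539) = -1/157539 ≈ -6.3476e-6)
K(M) = 1/(2*M)
K(-287) - s = (1/2)/(-287) - 1*(-1/157539) = (1/2)*(-1/287) + 1/157539 = -1/574 + 1/157539 = -156965/90427386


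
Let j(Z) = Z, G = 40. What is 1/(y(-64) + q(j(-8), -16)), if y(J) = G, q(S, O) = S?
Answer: 1/32 ≈ 0.031250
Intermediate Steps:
y(J) = 40
1/(y(-64) + q(j(-8), -16)) = 1/(40 - 8) = 1/32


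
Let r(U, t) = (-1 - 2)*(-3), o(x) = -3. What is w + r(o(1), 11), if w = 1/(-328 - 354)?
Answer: 6137/682 ≈ 8.9985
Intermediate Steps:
r(U, t) = 9 (r(U, t) = -3*(-3) = 9)
w = -1/682 (w = 1/(-682) = -1/682 ≈ -0.0014663)
w + r(o(1), 11) = -1/682 + 9 = 6137/682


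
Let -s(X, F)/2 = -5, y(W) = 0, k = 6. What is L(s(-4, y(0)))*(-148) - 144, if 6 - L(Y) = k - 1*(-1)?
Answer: 4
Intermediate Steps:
s(X, F) = 10 (s(X, F) = -2*(-5) = 10)
L(Y) = -1 (L(Y) = 6 - (6 - 1*(-1)) = 6 - (6 + 1) = 6 - 1*7 = 6 - 7 = -1)
L(s(-4, y(0)))*(-148) - 144 = -1*(-148) - 144 = 148 - 144 = 4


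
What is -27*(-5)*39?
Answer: 5265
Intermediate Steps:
-27*(-5)*39 = 135*39 = 5265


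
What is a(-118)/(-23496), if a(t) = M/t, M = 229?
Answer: 229/2772528 ≈ 8.2596e-5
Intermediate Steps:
a(t) = 229/t
a(-118)/(-23496) = (229/(-118))/(-23496) = (229*(-1/118))*(-1/23496) = -229/118*(-1/23496) = 229/2772528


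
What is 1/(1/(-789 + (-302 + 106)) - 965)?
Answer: -985/950526 ≈ -0.0010363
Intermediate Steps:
1/(1/(-789 + (-302 + 106)) - 965) = 1/(1/(-789 - 196) - 965) = 1/(1/(-985) - 965) = 1/(-1/985 - 965) = 1/(-950526/985) = -985/950526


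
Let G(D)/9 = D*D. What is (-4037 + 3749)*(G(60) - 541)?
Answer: -9175392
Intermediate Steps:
G(D) = 9*D² (G(D) = 9*(D*D) = 9*D²)
(-4037 + 3749)*(G(60) - 541) = (-4037 + 3749)*(9*60² - 541) = -288*(9*3600 - 541) = -288*(32400 - 541) = -288*31859 = -9175392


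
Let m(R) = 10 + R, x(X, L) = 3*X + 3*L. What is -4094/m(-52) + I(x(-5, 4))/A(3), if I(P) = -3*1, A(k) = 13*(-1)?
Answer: 26674/273 ≈ 97.707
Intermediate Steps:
A(k) = -13
x(X, L) = 3*L + 3*X
I(P) = -3
-4094/m(-52) + I(x(-5, 4))/A(3) = -4094/(10 - 52) - 3/(-13) = -4094/(-42) - 3*(-1/13) = -4094*(-1/42) + 3/13 = 2047/21 + 3/13 = 26674/273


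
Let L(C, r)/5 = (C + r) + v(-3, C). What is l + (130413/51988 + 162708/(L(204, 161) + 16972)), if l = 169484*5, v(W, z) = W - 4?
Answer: 137763900703955/162566476 ≈ 8.4743e+5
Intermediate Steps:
v(W, z) = -4 + W
l = 847420
L(C, r) = -35 + 5*C + 5*r (L(C, r) = 5*((C + r) + (-4 - 3)) = 5*((C + r) - 7) = 5*(-7 + C + r) = -35 + 5*C + 5*r)
l + (130413/51988 + 162708/(L(204, 161) + 16972)) = 847420 + (130413/51988 + 162708/((-35 + 5*204 + 5*161) + 16972)) = 847420 + (130413*(1/51988) + 162708/((-35 + 1020 + 805) + 16972)) = 847420 + (130413/51988 + 162708/(1790 + 16972)) = 847420 + (130413/51988 + 162708/18762) = 847420 + (130413/51988 + 162708*(1/18762)) = 847420 + (130413/51988 + 27118/3127) = 847420 + 1817612035/162566476 = 137763900703955/162566476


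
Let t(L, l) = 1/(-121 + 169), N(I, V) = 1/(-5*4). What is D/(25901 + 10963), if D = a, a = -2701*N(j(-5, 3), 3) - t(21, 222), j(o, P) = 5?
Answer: 32407/8847360 ≈ 0.0036629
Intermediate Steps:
N(I, V) = -1/20 (N(I, V) = 1/(-20) = -1/20)
t(L, l) = 1/48
a = 32407/240 (a = -2701*(-1/20) - 1*1/48 = 2701/20 - 1/48 = 32407/240 ≈ 135.03)
D = 32407/240 ≈ 135.03
D/(25901 + 10963) = 32407/(240*(25901 + 10963)) = (32407/240)/36864 = (32407/240)*(1/36864) = 32407/8847360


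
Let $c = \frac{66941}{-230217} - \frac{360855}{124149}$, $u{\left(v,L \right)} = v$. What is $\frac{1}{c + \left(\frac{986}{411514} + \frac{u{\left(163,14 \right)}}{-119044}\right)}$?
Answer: $- \frac{233357353914706690188}{745897617864318318973} \approx -0.31285$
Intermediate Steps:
$c = - \frac{30461871248}{9527070111}$ ($c = 66941 \left(- \frac{1}{230217}\right) - \frac{120285}{41383} = - \frac{66941}{230217} - \frac{120285}{41383} = - \frac{30461871248}{9527070111} \approx -3.1974$)
$\frac{1}{c + \left(\frac{986}{411514} + \frac{u{\left(163,14 \right)}}{-119044}\right)} = \frac{1}{- \frac{30461871248}{9527070111} + \left(\frac{986}{411514} + \frac{163}{-119044}\right)} = \frac{1}{- \frac{30461871248}{9527070111} + \left(986 \cdot \frac{1}{411514} + 163 \left(- \frac{1}{119044}\right)\right)} = \frac{1}{- \frac{30461871248}{9527070111} + \left(\frac{493}{205757} - \frac{163}{119044}\right)} = \frac{1}{- \frac{30461871248}{9527070111} + \frac{25150301}{24494136308}} = \frac{1}{- \frac{745897617864318318973}{233357353914706690188}} = - \frac{233357353914706690188}{745897617864318318973}$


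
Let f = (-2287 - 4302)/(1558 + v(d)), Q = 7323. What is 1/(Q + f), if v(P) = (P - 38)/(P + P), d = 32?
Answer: 49853/364862671 ≈ 0.00013664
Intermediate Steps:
v(P) = (-38 + P)/(2*P) (v(P) = (-38 + P)/((2*P)) = (-38 + P)*(1/(2*P)) = (-38 + P)/(2*P))
f = -210848/49853 (f = (-2287 - 4302)/(1558 + (½)*(-38 + 32)/32) = -6589/(1558 + (½)*(1/32)*(-6)) = -6589/(1558 - 3/32) = -6589/49853/32 = -6589*32/49853 = -210848/49853 ≈ -4.2294)
1/(Q + f) = 1/(7323 - 210848/49853) = 1/(364862671/49853) = 49853/364862671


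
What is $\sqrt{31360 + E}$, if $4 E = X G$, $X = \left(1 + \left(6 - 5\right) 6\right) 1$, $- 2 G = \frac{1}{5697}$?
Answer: $\frac{\sqrt{1809447404898}}{7596} \approx 177.09$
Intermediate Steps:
$G = - \frac{1}{11394}$ ($G = - \frac{1}{2 \cdot 5697} = \left(- \frac{1}{2}\right) \frac{1}{5697} = - \frac{1}{11394} \approx -8.7766 \cdot 10^{-5}$)
$X = 7$ ($X = \left(1 + 1 \cdot 6\right) 1 = \left(1 + 6\right) 1 = 7 \cdot 1 = 7$)
$E = - \frac{7}{45576}$ ($E = \frac{7 \left(- \frac{1}{11394}\right)}{4} = \frac{1}{4} \left(- \frac{7}{11394}\right) = - \frac{7}{45576} \approx -0.00015359$)
$\sqrt{31360 + E} = \sqrt{31360 - \frac{7}{45576}} = \sqrt{\frac{1429263353}{45576}} = \frac{\sqrt{1809447404898}}{7596}$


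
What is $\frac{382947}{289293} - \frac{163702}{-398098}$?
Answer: $\frac{33301379582}{19194494119} \approx 1.7349$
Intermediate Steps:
$\frac{382947}{289293} - \frac{163702}{-398098} = 382947 \cdot \frac{1}{289293} - - \frac{81851}{199049} = \frac{127649}{96431} + \frac{81851}{199049} = \frac{33301379582}{19194494119}$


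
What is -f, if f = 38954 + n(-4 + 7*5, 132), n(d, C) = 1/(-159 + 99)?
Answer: -2337239/60 ≈ -38954.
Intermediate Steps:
n(d, C) = -1/60 (n(d, C) = 1/(-60) = -1/60)
f = 2337239/60 (f = 38954 - 1/60 = 2337239/60 ≈ 38954.)
-f = -1*2337239/60 = -2337239/60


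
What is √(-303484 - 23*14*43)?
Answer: I*√317330 ≈ 563.32*I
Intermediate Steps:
√(-303484 - 23*14*43) = √(-303484 - 322*43) = √(-303484 - 13846) = √(-317330) = I*√317330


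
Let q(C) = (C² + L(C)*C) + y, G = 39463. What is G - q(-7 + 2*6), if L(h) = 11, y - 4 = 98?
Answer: 39281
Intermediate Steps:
y = 102 (y = 4 + 98 = 102)
q(C) = 102 + C² + 11*C (q(C) = (C² + 11*C) + 102 = 102 + C² + 11*C)
G - q(-7 + 2*6) = 39463 - (102 + (-7 + 2*6)² + 11*(-7 + 2*6)) = 39463 - (102 + (-7 + 12)² + 11*(-7 + 12)) = 39463 - (102 + 5² + 11*5) = 39463 - (102 + 25 + 55) = 39463 - 1*182 = 39463 - 182 = 39281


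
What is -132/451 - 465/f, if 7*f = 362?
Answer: -137799/14842 ≈ -9.2844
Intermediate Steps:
f = 362/7 (f = (⅐)*362 = 362/7 ≈ 51.714)
-132/451 - 465/f = -132/451 - 465/362/7 = -132*1/451 - 465*7/362 = -12/41 - 3255/362 = -137799/14842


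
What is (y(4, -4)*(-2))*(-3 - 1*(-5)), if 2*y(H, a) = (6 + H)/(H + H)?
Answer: -5/2 ≈ -2.5000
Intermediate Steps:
y(H, a) = (6 + H)/(4*H) (y(H, a) = ((6 + H)/(H + H))/2 = ((6 + H)/((2*H)))/2 = ((6 + H)*(1/(2*H)))/2 = ((6 + H)/(2*H))/2 = (6 + H)/(4*H))
(y(4, -4)*(-2))*(-3 - 1*(-5)) = (((¼)*(6 + 4)/4)*(-2))*(-3 - 1*(-5)) = (((¼)*(¼)*10)*(-2))*(-3 + 5) = ((5/8)*(-2))*2 = -5/4*2 = -5/2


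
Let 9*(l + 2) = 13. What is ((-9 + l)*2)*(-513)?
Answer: 9804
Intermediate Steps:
l = -5/9 (l = -2 + (1/9)*13 = -2 + 13/9 = -5/9 ≈ -0.55556)
((-9 + l)*2)*(-513) = ((-9 - 5/9)*2)*(-513) = -86/9*2*(-513) = -172/9*(-513) = 9804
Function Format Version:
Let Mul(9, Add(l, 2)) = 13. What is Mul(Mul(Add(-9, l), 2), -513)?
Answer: 9804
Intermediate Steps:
l = Rational(-5, 9) (l = Add(-2, Mul(Rational(1, 9), 13)) = Add(-2, Rational(13, 9)) = Rational(-5, 9) ≈ -0.55556)
Mul(Mul(Add(-9, l), 2), -513) = Mul(Mul(Add(-9, Rational(-5, 9)), 2), -513) = Mul(Mul(Rational(-86, 9), 2), -513) = Mul(Rational(-172, 9), -513) = 9804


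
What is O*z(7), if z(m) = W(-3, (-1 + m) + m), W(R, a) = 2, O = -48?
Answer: -96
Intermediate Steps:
z(m) = 2
O*z(7) = -48*2 = -96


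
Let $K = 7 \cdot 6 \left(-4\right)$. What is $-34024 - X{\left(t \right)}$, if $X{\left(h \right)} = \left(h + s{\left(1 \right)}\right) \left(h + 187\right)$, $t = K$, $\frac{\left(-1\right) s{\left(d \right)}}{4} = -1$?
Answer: $-30908$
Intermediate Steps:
$K = -168$ ($K = 42 \left(-4\right) = -168$)
$s{\left(d \right)} = 4$ ($s{\left(d \right)} = \left(-4\right) \left(-1\right) = 4$)
$t = -168$
$X{\left(h \right)} = \left(4 + h\right) \left(187 + h\right)$ ($X{\left(h \right)} = \left(h + 4\right) \left(h + 187\right) = \left(4 + h\right) \left(187 + h\right)$)
$-34024 - X{\left(t \right)} = -34024 - \left(748 + \left(-168\right)^{2} + 191 \left(-168\right)\right) = -34024 - \left(748 + 28224 - 32088\right) = -34024 - -3116 = -34024 + 3116 = -30908$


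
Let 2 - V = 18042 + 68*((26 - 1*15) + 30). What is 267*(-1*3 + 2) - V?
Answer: 20561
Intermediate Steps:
V = -20828 (V = 2 - (18042 + 68*((26 - 1*15) + 30)) = 2 - (18042 + 68*((26 - 15) + 30)) = 2 - (18042 + 68*(11 + 30)) = 2 - (18042 + 68*41) = 2 - (18042 + 2788) = 2 - 1*20830 = 2 - 20830 = -20828)
267*(-1*3 + 2) - V = 267*(-1*3 + 2) - 1*(-20828) = 267*(-3 + 2) + 20828 = 267*(-1) + 20828 = -267 + 20828 = 20561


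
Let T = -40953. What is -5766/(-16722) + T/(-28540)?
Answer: 141562951/79540980 ≈ 1.7797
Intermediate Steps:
-5766/(-16722) + T/(-28540) = -5766/(-16722) - 40953/(-28540) = -5766*(-1/16722) - 40953*(-1/28540) = 961/2787 + 40953/28540 = 141562951/79540980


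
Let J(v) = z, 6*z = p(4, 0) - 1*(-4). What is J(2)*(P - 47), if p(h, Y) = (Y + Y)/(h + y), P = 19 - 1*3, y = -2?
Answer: -62/3 ≈ -20.667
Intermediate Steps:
P = 16 (P = 19 - 3 = 16)
p(h, Y) = 2*Y/(-2 + h) (p(h, Y) = (Y + Y)/(h - 2) = (2*Y)/(-2 + h) = 2*Y/(-2 + h))
z = 2/3 (z = (2*0/(-2 + 4) - 1*(-4))/6 = (2*0/2 + 4)/6 = (2*0*(1/2) + 4)/6 = (0 + 4)/6 = (1/6)*4 = 2/3 ≈ 0.66667)
J(v) = 2/3
J(2)*(P - 47) = 2*(16 - 47)/3 = (2/3)*(-31) = -62/3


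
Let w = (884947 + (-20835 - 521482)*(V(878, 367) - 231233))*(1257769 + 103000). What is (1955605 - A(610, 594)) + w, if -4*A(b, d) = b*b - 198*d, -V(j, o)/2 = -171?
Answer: 170391411050393213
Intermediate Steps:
V(j, o) = 342 (V(j, o) = -2*(-171) = 342)
A(b, d) = -b²/4 + 99*d/2 (A(b, d) = -(b*b - 198*d)/4 = -(b² - 198*d)/4 = -b²/4 + 99*d/2)
w = 170391411048373986 (w = (884947 + (-20835 - 521482)*(342 - 231233))*(1257769 + 103000) = (884947 - 542317*(-230891))*1360769 = (884947 + 125216114447)*1360769 = 125216999394*1360769 = 170391411048373986)
(1955605 - A(610, 594)) + w = (1955605 - (-¼*610² + (99/2)*594)) + 170391411048373986 = (1955605 - (-¼*372100 + 29403)) + 170391411048373986 = (1955605 - (-93025 + 29403)) + 170391411048373986 = (1955605 - 1*(-63622)) + 170391411048373986 = (1955605 + 63622) + 170391411048373986 = 2019227 + 170391411048373986 = 170391411050393213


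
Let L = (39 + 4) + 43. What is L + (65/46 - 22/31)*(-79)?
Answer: 43399/1426 ≈ 30.434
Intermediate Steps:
L = 86 (L = 43 + 43 = 86)
L + (65/46 - 22/31)*(-79) = 86 + (65/46 - 22/31)*(-79) = 86 + (1003/1426)*(-79) = 86 - 79237/1426 = 43399/1426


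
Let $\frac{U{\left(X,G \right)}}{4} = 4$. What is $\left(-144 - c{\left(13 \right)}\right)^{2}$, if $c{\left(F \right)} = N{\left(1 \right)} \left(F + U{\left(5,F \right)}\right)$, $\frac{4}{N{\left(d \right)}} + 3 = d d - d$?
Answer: $\frac{99856}{9} \approx 11095.0$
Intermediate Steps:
$U{\left(X,G \right)} = 16$ ($U{\left(X,G \right)} = 4 \cdot 4 = 16$)
$N{\left(d \right)} = \frac{4}{-3 + d^{2} - d}$ ($N{\left(d \right)} = \frac{4}{-3 - \left(d - d d\right)} = \frac{4}{-3 + \left(d^{2} - d\right)} = \frac{4}{-3 + d^{2} - d}$)
$c{\left(F \right)} = - \frac{64}{3} - \frac{4 F}{3}$ ($c{\left(F \right)} = \frac{4}{-3 + 1^{2} - 1} \left(F + 16\right) = \frac{4}{-3 + 1 - 1} \left(16 + F\right) = \frac{4}{-3} \left(16 + F\right) = 4 \left(- \frac{1}{3}\right) \left(16 + F\right) = - \frac{4 \left(16 + F\right)}{3} = - \frac{64}{3} - \frac{4 F}{3}$)
$\left(-144 - c{\left(13 \right)}\right)^{2} = \left(-144 - \left(- \frac{64}{3} - \frac{52}{3}\right)\right)^{2} = \left(-144 - - \frac{116}{3}\right)^{2} = \left(-144 + \frac{116}{3}\right)^{2} = \left(- \frac{316}{3}\right)^{2} = \frac{99856}{9}$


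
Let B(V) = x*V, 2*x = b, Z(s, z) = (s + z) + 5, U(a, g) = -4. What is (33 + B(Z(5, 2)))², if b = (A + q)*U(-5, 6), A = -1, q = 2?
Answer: 81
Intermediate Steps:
Z(s, z) = 5 + s + z
b = -4 (b = (-1 + 2)*(-4) = 1*(-4) = -4)
x = -2 (x = (½)*(-4) = -2)
B(V) = -2*V
(33 + B(Z(5, 2)))² = (33 - 2*(5 + 5 + 2))² = (33 - 2*12)² = (33 - 24)² = 9² = 81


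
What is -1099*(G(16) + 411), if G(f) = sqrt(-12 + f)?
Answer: -453887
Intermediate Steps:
-1099*(G(16) + 411) = -1099*(sqrt(-12 + 16) + 411) = -1099*(sqrt(4) + 411) = -1099*(2 + 411) = -1099*413 = -453887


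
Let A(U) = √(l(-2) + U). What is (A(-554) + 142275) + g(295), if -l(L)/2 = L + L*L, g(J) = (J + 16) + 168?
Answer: 142754 + 3*I*√62 ≈ 1.4275e+5 + 23.622*I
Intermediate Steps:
g(J) = 184 + J (g(J) = (16 + J) + 168 = 184 + J)
l(L) = -2*L - 2*L² (l(L) = -2*(L + L*L) = -2*(L + L²) = -2*L - 2*L²)
A(U) = √(-4 + U) (A(U) = √(-2*(-2)*(1 - 2) + U) = √(-2*(-2)*(-1) + U) = √(-4 + U))
(A(-554) + 142275) + g(295) = (√(-4 - 554) + 142275) + (184 + 295) = (√(-558) + 142275) + 479 = (3*I*√62 + 142275) + 479 = (142275 + 3*I*√62) + 479 = 142754 + 3*I*√62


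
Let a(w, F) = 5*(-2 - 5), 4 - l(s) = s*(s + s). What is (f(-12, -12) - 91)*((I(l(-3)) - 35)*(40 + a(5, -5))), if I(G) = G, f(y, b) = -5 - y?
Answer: 20580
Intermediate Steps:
l(s) = 4 - 2*s² (l(s) = 4 - s*(s + s) = 4 - s*2*s = 4 - 2*s²)
a(w, F) = -35 (a(w, F) = 5*(-7) = -35)
(f(-12, -12) - 91)*((I(l(-3)) - 35)*(40 + a(5, -5))) = ((-5 - 1*(-12)) - 91)*(((4 - 2*(-3)²) - 35)*(40 - 35)) = ((-5 + 12) - 91)*(((4 - 2*9) - 35)*5) = (7 - 91)*(((4 - 18) - 35)*5) = -84*(-14 - 35)*5 = -(-4116)*5 = -84*(-245) = 20580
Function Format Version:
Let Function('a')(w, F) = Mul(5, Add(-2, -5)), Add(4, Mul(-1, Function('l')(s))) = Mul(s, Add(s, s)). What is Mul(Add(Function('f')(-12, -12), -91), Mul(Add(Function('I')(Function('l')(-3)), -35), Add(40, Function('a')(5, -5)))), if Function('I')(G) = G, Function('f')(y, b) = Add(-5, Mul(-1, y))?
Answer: 20580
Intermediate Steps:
Function('l')(s) = Add(4, Mul(-2, Pow(s, 2))) (Function('l')(s) = Add(4, Mul(-1, Mul(s, Add(s, s)))) = Add(4, Mul(-1, Mul(s, Mul(2, s)))) = Add(4, Mul(-1, Mul(2, Pow(s, 2)))) = Add(4, Mul(-2, Pow(s, 2))))
Function('a')(w, F) = -35 (Function('a')(w, F) = Mul(5, -7) = -35)
Mul(Add(Function('f')(-12, -12), -91), Mul(Add(Function('I')(Function('l')(-3)), -35), Add(40, Function('a')(5, -5)))) = Mul(Add(Add(-5, Mul(-1, -12)), -91), Mul(Add(Add(4, Mul(-2, Pow(-3, 2))), -35), Add(40, -35))) = Mul(Add(Add(-5, 12), -91), Mul(Add(Add(4, Mul(-2, 9)), -35), 5)) = Mul(Add(7, -91), Mul(Add(Add(4, -18), -35), 5)) = Mul(-84, Mul(Add(-14, -35), 5)) = Mul(-84, Mul(-49, 5)) = Mul(-84, -245) = 20580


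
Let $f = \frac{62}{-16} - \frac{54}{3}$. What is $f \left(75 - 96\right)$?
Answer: $\frac{3675}{8} \approx 459.38$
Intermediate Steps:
$f = - \frac{175}{8}$ ($f = 62 \left(- \frac{1}{16}\right) - 18 = - \frac{31}{8} - 18 = - \frac{175}{8} \approx -21.875$)
$f \left(75 - 96\right) = - \frac{175 \left(75 - 96\right)}{8} = \left(- \frac{175}{8}\right) \left(-21\right) = \frac{3675}{8}$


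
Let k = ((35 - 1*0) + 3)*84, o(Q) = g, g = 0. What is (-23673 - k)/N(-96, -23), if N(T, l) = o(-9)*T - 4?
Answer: 26865/4 ≈ 6716.3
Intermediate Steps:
o(Q) = 0
N(T, l) = -4 (N(T, l) = 0*T - 4 = 0 - 4 = -4)
k = 3192 (k = ((35 + 0) + 3)*84 = (35 + 3)*84 = 38*84 = 3192)
(-23673 - k)/N(-96, -23) = (-23673 - 1*3192)/(-4) = (-23673 - 3192)*(-1/4) = -26865*(-1/4) = 26865/4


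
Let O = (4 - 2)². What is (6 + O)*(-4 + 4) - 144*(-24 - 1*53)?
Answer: 11088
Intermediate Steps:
O = 4 (O = 2² = 4)
(6 + O)*(-4 + 4) - 144*(-24 - 1*53) = (6 + 4)*(-4 + 4) - 144*(-24 - 1*53) = 10*0 - 144*(-24 - 53) = 0 - 144*(-77) = 0 + 11088 = 11088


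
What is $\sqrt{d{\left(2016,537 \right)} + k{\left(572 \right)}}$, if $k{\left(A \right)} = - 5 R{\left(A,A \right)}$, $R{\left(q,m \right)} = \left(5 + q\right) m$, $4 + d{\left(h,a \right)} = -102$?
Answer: $i \sqrt{1650326} \approx 1284.7 i$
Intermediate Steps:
$d{\left(h,a \right)} = -106$ ($d{\left(h,a \right)} = -4 - 102 = -106$)
$R{\left(q,m \right)} = m \left(5 + q\right)$
$k{\left(A \right)} = - 5 A \left(5 + A\right)$
$\sqrt{d{\left(2016,537 \right)} + k{\left(572 \right)}} = \sqrt{-106 - 2860 \left(5 + 572\right)} = \sqrt{-106 - 2860 \cdot 577} = \sqrt{-106 - 1650220} = \sqrt{-1650326} = i \sqrt{1650326}$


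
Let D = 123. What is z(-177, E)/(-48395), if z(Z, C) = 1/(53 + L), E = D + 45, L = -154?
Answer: 1/4887895 ≈ 2.0459e-7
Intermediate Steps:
E = 168 (E = 123 + 45 = 168)
z(Z, C) = -1/101 (z(Z, C) = 1/(53 - 154) = 1/(-101) = -1/101)
z(-177, E)/(-48395) = -1/101/(-48395) = -1/101*(-1/48395) = 1/4887895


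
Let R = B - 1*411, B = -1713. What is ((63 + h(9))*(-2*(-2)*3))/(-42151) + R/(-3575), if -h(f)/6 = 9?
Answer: 89142624/150689825 ≈ 0.59156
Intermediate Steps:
h(f) = -54 (h(f) = -6*9 = -54)
R = -2124 (R = -1713 - 1*411 = -1713 - 411 = -2124)
((63 + h(9))*(-2*(-2)*3))/(-42151) + R/(-3575) = ((63 - 54)*(-2*(-2)*3))/(-42151) - 2124/(-3575) = (9*(4*3))*(-1/42151) - 2124*(-1/3575) = (9*12)*(-1/42151) + 2124/3575 = 108*(-1/42151) + 2124/3575 = -108/42151 + 2124/3575 = 89142624/150689825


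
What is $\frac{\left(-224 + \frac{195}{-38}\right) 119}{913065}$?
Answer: $- \frac{1036133}{34696470} \approx -0.029863$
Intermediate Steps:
$\frac{\left(-224 + \frac{195}{-38}\right) 119}{913065} = \left(-224 + 195 \left(- \frac{1}{38}\right)\right) 119 \cdot \frac{1}{913065} = \left(-224 - \frac{195}{38}\right) 119 \cdot \frac{1}{913065} = \left(- \frac{8707}{38}\right) 119 \cdot \frac{1}{913065} = \left(- \frac{1036133}{38}\right) \frac{1}{913065} = - \frac{1036133}{34696470}$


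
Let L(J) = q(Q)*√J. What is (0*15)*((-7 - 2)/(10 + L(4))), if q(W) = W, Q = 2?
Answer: 0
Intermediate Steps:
L(J) = 2*√J
(0*15)*((-7 - 2)/(10 + L(4))) = (0*15)*((-7 - 2)/(10 + 2*√4)) = 0*(-9/(10 + 2*2)) = 0*(-9/(10 + 4)) = 0*(-9/14) = 0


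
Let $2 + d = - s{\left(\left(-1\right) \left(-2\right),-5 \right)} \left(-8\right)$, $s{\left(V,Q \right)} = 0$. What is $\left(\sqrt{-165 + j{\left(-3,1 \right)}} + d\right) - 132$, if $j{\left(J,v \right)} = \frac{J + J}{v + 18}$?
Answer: $-134 + \frac{3 i \sqrt{6631}}{19} \approx -134.0 + 12.858 i$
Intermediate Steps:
$j{\left(J,v \right)} = \frac{2 J}{18 + v}$
$d = -2$ ($d = -2 + \left(-1\right) 0 \left(-8\right) = -2 + 0 \left(-8\right) = -2 + 0 = -2$)
$\left(\sqrt{-165 + j{\left(-3,1 \right)}} + d\right) - 132 = \left(\sqrt{-165 + 2 \left(-3\right) \frac{1}{18 + 1}} - 2\right) - 132 = \left(\sqrt{-165 + 2 \left(-3\right) \frac{1}{19}} - 2\right) - 132 = \left(\sqrt{-165 - \frac{6}{19}} - 2\right) - 132 = \left(\sqrt{- \frac{3141}{19}} - 2\right) - 132 = \left(\frac{3 i \sqrt{6631}}{19} - 2\right) - 132 = \left(-2 + \frac{3 i \sqrt{6631}}{19}\right) - 132 = -134 + \frac{3 i \sqrt{6631}}{19}$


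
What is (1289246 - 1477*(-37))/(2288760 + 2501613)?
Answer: 63995/228113 ≈ 0.28054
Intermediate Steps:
(1289246 - 1477*(-37))/(2288760 + 2501613) = (1289246 + 54649)/4790373 = 1343895*(1/4790373) = 63995/228113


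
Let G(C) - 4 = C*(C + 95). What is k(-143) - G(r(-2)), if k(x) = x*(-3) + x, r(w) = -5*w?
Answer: -768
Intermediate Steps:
k(x) = -2*x (k(x) = -3*x + x = -2*x)
G(C) = 4 + C*(95 + C) (G(C) = 4 + C*(C + 95) = 4 + C*(95 + C))
k(-143) - G(r(-2)) = -2*(-143) - (4 + (-5*(-2))² + 95*(-5*(-2))) = 286 - (4 + 10² + 95*10) = 286 - (4 + 100 + 950) = 286 - 1*1054 = 286 - 1054 = -768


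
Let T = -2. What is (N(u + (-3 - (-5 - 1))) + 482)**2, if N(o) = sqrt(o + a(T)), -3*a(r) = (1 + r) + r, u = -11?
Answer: (482 + I*sqrt(7))**2 ≈ 2.3232e+5 + 2551.0*I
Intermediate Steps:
a(r) = -1/3 - 2*r/3 (a(r) = -((1 + r) + r)/3 = -(1 + 2*r)/3 = -1/3 - 2*r/3)
N(o) = sqrt(1 + o) (N(o) = sqrt(o + (-1/3 - 2/3*(-2))) = sqrt(o + (-1/3 + 4/3)) = sqrt(o + 1) = sqrt(1 + o))
(N(u + (-3 - (-5 - 1))) + 482)**2 = (sqrt(1 + (-11 + (-3 - (-5 - 1)))) + 482)**2 = (sqrt(1 + (-11 + (-3 - 1*(-6)))) + 482)**2 = (sqrt(1 + (-11 + (-3 + 6))) + 482)**2 = (sqrt(1 + (-11 + 3)) + 482)**2 = (sqrt(1 - 8) + 482)**2 = (sqrt(-7) + 482)**2 = (I*sqrt(7) + 482)**2 = (482 + I*sqrt(7))**2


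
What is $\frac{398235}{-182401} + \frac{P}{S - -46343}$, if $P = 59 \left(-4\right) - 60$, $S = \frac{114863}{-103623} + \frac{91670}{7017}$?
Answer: $- \frac{373946149345368071}{170776662101783507} \approx -2.1897$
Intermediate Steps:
$S = \frac{965902971}{80791399}$ ($S = 114863 \left(- \frac{1}{103623}\right) + 91670 \cdot \frac{1}{7017} = - \frac{114863}{103623} + \frac{91670}{7017} = \frac{965902971}{80791399} \approx 11.956$)
$P = -296$ ($P = -236 - 60 = -296$)
$\frac{398235}{-182401} + \frac{P}{S - -46343} = \frac{398235}{-182401} - \frac{296}{\frac{965902971}{80791399} - -46343} = 398235 \left(- \frac{1}{182401}\right) - \frac{296}{\frac{965902971}{80791399} + 46343} = - \frac{398235}{182401} - \frac{296}{\frac{3745081706828}{80791399}} = - \frac{398235}{182401} - \frac{5978563526}{936270426707} = - \frac{373946149345368071}{170776662101783507}$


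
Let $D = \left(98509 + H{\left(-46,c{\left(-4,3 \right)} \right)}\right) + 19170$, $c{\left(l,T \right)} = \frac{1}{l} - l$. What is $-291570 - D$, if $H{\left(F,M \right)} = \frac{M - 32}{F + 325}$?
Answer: $- \frac{456721771}{1116} \approx -4.0925 \cdot 10^{5}$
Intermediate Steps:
$H{\left(F,M \right)} = \frac{-32 + M}{325 + F}$
$D = \frac{131329651}{1116}$ ($D = \left(98509 + \frac{-32 + \left(\frac{1}{-4} - -4\right)}{325 - 46}\right) + 19170 = \left(98509 + \frac{-32 + \left(- \frac{1}{4} + 4\right)}{279}\right) + 19170 = \left(98509 + \frac{-32 + \frac{15}{4}}{279}\right) + 19170 = \left(98509 + \frac{1}{279} \left(- \frac{113}{4}\right)\right) + 19170 = \left(98509 - \frac{113}{1116}\right) + 19170 = \frac{109935931}{1116} + 19170 = \frac{131329651}{1116} \approx 1.1768 \cdot 10^{5}$)
$-291570 - D = -291570 - \frac{131329651}{1116} = - \frac{456721771}{1116}$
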